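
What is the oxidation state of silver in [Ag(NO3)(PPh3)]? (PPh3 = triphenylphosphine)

No counter-ion: the bracketed complex is neutral.
Ligand charges: 1×PPh3 neutral; 1×NO3 = -1; sum -1.
Ag + (-1) = 0 ⇒ Ag is +1.

+1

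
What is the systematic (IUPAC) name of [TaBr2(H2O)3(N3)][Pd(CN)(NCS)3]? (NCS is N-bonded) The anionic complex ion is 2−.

Both ions are complex: the cation is named first with the plain metal name, the anion second with the -ate form; each ion's ligands are alphabetised independently.
The complex anion is given as 2−; its ligand charges sum to -4, so Pd = +2.
A 1:1 salt means the cation carries the equal and opposite charge, 2+.
Cation: ligand charges sum to -3; for the ion to be 2+, Ta = +5.

triaquaazidodibromotantalum(V) cyanotriisothiocyanatopalladate(II)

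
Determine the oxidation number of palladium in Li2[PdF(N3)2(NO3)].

+2

2 lithium outside the brackets (+1 each) → the complex ion is 2−.
Ligand charges: 1×F = -1; 2×N3 = -2; 1×NO3 = -1; sum -4.
Pd + (-4) = 2− ⇒ Pd is +2.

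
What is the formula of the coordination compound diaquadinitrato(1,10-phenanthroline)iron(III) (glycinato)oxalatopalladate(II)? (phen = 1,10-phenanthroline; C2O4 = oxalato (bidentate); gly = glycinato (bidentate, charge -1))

[Fe(H2O)2(NO3)2(phen)][Pd(C2O4)(gly)]

Cation [Fe…]: ligand charges -2, Fe(III) ⇒ ion charge 1+.
Anion [Pd…]: ligand charges -3, Pd(II) ⇒ ion charge 1−.
One 1+ cation balances one 1− anion.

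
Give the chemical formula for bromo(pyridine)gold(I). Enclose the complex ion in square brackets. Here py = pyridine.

Ligands: 1 bromo (Br, -1), 1 pyridine (py, neutral). Ligand charge sum = -1.
With Au in oxidation state +1, the complex ion is [Au...].

[AuBr(py)]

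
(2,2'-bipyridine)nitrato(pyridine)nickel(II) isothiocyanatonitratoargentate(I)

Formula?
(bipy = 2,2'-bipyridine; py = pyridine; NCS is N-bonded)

Cation [Ni…]: ligand charges -1, Ni(II) ⇒ ion charge 1+.
Anion [Ag…]: ligand charges -2, Ag(I) ⇒ ion charge 1−.
One 1+ cation balances one 1− anion.

[Ni(bipy)(NO3)(py)][Ag(NCS)(NO3)]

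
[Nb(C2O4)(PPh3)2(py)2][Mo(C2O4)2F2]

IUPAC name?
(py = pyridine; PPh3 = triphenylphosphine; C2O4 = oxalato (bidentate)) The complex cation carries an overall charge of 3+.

Both ions are complex: the cation is named first with the plain metal name, the anion second with the -ate form; each ion's ligands are alphabetised independently.
The complex cation is given as 3+; its ligand charges sum to -2, so Nb = +5.
A 1:1 salt means the anion carries the equal and opposite charge, 3−.
Anion: ligand charges sum to -6; for the ion to be 3−, Mo = +3.

oxalatobis(pyridine)bis(triphenylphosphine)niobium(V) difluorodioxalatomolybdate(III)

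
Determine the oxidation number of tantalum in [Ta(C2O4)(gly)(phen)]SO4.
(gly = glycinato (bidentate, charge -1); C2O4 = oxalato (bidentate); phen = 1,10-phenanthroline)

+5

1 sulfate outside the brackets (-2 each) → the complex ion is 2+.
Ligand charges: 1×gly = -1; 1×C2O4 = -2; 1×phen neutral; sum -3.
Ta + (-3) = 2+ ⇒ Ta is +5.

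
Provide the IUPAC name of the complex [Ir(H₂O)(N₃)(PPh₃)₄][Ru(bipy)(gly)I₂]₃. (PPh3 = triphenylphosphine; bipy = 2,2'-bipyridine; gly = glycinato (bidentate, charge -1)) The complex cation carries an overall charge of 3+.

aquaazidotetrakis(triphenylphosphine)iridium(IV) (2,2'-bipyridine)(glycinato)diiodoruthenate(II)

The complex cation is given as 3+; its ligand charges sum to -1, so Ir = +4.
With 3 anions per cation, each anion must be 3/3 = 1−.
Anion: ligand charges sum to -3; for the ion to be 1−, Ru = +2.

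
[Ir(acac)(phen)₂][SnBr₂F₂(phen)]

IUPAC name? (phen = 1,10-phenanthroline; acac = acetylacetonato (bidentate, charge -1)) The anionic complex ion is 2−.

The complex anion is given as 2−; its ligand charges sum to -4, so Sn = +2.
A 1:1 salt means the cation carries the equal and opposite charge, 2+.
Cation: ligand charges sum to -1; for the ion to be 2+, Ir = +3.

(acetylacetonato)bis(1,10-phenanthroline)iridium(III) dibromodifluoro(1,10-phenanthroline)stannate(II)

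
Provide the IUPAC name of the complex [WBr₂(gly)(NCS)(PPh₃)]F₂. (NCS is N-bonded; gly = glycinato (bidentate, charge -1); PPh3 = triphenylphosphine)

dibromo(glycinato)isothiocyanato(triphenylphosphine)tungsten(VI) fluoride

The 2 fluoride counter-ions carry a total charge of -2, so each complex ion is 2+.
Ligand charges: 1×isothiocyanato (-1 each), 1×glycinato (-1 each), 2×bromo (-1 each), 1×triphenylphosphine (neutral); total -4. So W + (-4) = 2+, giving W = +6.
Ligands are named alphabetically: bromo before glycinato before isothiocyanato before triphenylphosphine.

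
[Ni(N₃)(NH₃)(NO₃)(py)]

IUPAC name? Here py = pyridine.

ammineazidonitrato(pyridine)nickel(II)

There is no counter-ion, so the complex is neutral overall.
Ligand charges: 1×nitrato (-1 each), 1×ammine (neutral), 1×azido (-1 each), 1×pyridine (neutral); total -2. So Ni + (-2) = 0, giving Ni = +2.
Ligands are named alphabetically: ammine before azido before nitrato before pyridine.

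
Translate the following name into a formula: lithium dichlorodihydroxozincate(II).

Ligands: 2 hydroxo (OH, -1), 2 chloro (Cl, -1). Ligand charge sum = -4.
Charge balance with lithium (+1) requires 1 complex ion per 2 lithium.

Li2[ZnCl2(OH)2]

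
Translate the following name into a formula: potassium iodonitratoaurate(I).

Ligands: 1 nitrato (NO3, -1), 1 iodo (I, -1). Ligand charge sum = -2.
With Au in oxidation state +1, the complex ion is [Au...]^1−.
Charge balance with potassium (+1) requires 1 complex ion per 1 potassium.

K[AuI(NO3)]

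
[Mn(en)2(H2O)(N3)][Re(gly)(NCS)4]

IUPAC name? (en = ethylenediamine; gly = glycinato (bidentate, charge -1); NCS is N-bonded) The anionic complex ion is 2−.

Both ions are complex: the cation is named first with the plain metal name, the anion second with the -ate form; each ion's ligands are alphabetised independently.
The complex anion is given as 2−; its ligand charges sum to -5, so Re = +3.
A 1:1 salt means the cation carries the equal and opposite charge, 2+.
Cation: ligand charges sum to -1; for the ion to be 2+, Mn = +3.

aquaazidobis(ethylenediamine)manganese(III) (glycinato)tetraisothiocyanatorhenate(III)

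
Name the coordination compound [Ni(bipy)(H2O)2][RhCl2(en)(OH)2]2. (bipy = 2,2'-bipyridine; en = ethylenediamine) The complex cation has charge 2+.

diaqua(2,2'-bipyridine)nickel(II) dichloro(ethylenediamine)dihydroxorhodate(III)

Both ions are complex: the cation is named first with the plain metal name, the anion second with the -ate form; each ion's ligands are alphabetised independently.
The complex cation is given as 2+; its ligand charges sum to 0, so Ni = +2.
With 2 anions per cation, each anion must be 2/2 = 1−.
Anion: ligand charges sum to -4; for the ion to be 1−, Rh = +3.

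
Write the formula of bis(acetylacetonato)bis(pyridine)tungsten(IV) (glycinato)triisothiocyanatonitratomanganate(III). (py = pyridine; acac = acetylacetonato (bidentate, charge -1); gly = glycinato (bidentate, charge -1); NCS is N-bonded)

Cation [W…]: ligand charges -2, W(IV) ⇒ ion charge 2+.
Anion [Mn…]: ligand charges -5, Mn(III) ⇒ ion charge 2−.
One 2+ cation balances one 2− anion.

[W(acac)2(py)2][Mn(gly)(NCS)3(NO3)]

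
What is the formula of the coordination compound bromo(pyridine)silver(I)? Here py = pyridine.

Ligands: 1 bromo (Br, -1), 1 pyridine (py, neutral). Ligand charge sum = -1.
With Ag in oxidation state +1, the complex ion is [Ag...].

[AgBr(py)]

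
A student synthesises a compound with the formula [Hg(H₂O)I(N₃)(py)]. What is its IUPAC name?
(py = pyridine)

There is no counter-ion, so the complex is neutral overall.
Ligand charges: 1×azido (-1 each), 1×iodo (-1 each), 1×aqua (neutral), 1×pyridine (neutral); total -2. So Hg + (-2) = 0, giving Hg = +2.
Ligands are named alphabetically: aqua before azido before iodo before pyridine.

aquaazidoiodo(pyridine)mercury(II)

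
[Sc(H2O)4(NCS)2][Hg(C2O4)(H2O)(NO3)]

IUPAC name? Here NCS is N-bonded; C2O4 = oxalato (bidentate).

tetraaquadiisothiocyanatoscandium(III) aquanitratooxalatomercurate(II)

Both ions are complex: the cation is named first with the plain metal name, the anion second with the -ate form; each ion's ligands are alphabetised independently.
Scandium is always +3 in its complexes; the cation's ligand charges sum to -2, so the complex cation is 1+.
A 1:1 salt means the anion carries the equal and opposite charge, 1−.
Anion: ligand charges sum to -3; for the ion to be 1−, Hg = +2.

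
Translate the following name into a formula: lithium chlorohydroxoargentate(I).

Ligands: 1 chloro (Cl, -1), 1 hydroxo (OH, -1). Ligand charge sum = -2.
With Ag in oxidation state +1, the complex ion is [Ag...]^1−.
Charge balance with lithium (+1) requires 1 complex ion per 1 lithium.

Li[AgCl(OH)]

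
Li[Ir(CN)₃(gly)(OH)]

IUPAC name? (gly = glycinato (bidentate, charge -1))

The 1 lithium counter-ion carries a total charge of +1, so each complex ion is 1−.
Ligand charges: 3×cyano (-1 each), 1×glycinato (-1 each), 1×hydroxo (-1 each); total -5. So Ir + (-5) = 1−, giving Ir = +4.
Ligands are named alphabetically: cyano before glycinato before hydroxo.
The complex ion is anionic, so iridium takes the -ate form iridate(IV).

lithium tricyano(glycinato)hydroxoiridate(IV)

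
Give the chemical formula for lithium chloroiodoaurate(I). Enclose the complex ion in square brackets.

Ligands: 1 iodo (I, -1), 1 chloro (Cl, -1). Ligand charge sum = -2.
With Au in oxidation state +1, the complex ion is [Au...]^1−.
Charge balance with lithium (+1) requires 1 complex ion per 1 lithium.

Li[AuClI]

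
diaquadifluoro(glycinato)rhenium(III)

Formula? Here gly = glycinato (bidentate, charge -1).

Ligands: 2 fluoro (F, -1), 2 aqua (H2O, neutral), 1 glycinato (gly, -1). Ligand charge sum = -3.
With Re in oxidation state +3, the complex ion is [Re...].

[ReF2(gly)(H2O)2]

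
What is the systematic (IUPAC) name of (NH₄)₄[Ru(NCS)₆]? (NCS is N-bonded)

ammonium hexaisothiocyanatoruthenate(II)

The 4 ammonium counter-ions carry a total charge of +4, so each complex ion is 4−.
Ligand charges: 6×isothiocyanato (-1 each); total -6. So Ru + (-6) = 4−, giving Ru = +2.
The complex ion is anionic, so ruthenium takes the -ate form ruthenate(II).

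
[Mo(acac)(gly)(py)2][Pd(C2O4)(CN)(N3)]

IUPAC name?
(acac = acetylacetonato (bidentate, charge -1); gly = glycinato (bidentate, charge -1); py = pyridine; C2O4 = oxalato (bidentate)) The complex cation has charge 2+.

Both ions are complex: the cation is named first with the plain metal name, the anion second with the -ate form; each ion's ligands are alphabetised independently.
The complex cation is given as 2+; its ligand charges sum to -2, so Mo = +4.
A 1:1 salt means the anion carries the equal and opposite charge, 2−.
Anion: ligand charges sum to -4; for the ion to be 2−, Pd = +2.

(acetylacetonato)(glycinato)bis(pyridine)molybdenum(IV) azidocyanooxalatopalladate(II)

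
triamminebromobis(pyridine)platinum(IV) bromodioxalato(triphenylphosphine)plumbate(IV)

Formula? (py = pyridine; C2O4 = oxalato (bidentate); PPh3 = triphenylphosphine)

Cation [Pt…]: ligand charges -1, Pt(IV) ⇒ ion charge 3+.
Anion [Pb…]: ligand charges -5, Pb(IV) ⇒ ion charge 1−.

[PtBr(NH3)3(py)2][PbBr(C2O4)2(PPh3)]3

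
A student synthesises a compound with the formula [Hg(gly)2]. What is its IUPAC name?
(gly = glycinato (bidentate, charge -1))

There is no counter-ion, so the complex is neutral overall.
Ligand charges: 2×glycinato (-1 each); total -2. So Hg + (-2) = 0, giving Hg = +2.

bis(glycinato)mercury(II)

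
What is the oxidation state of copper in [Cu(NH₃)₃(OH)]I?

+2

1 iodide outside the brackets (-1 each) → the complex ion is 1+.
Ligand charges: 3×NH3 neutral; 1×OH = -1; sum -1.
Cu + (-1) = 1+ ⇒ Cu is +2.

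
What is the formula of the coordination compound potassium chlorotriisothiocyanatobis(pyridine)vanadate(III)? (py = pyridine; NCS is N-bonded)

K[VCl(NCS)3(py)2]

Ligands: 1 chloro (Cl, -1), 2 pyridine (py, neutral), 3 isothiocyanato (NCS, -1). Ligand charge sum = -4.
With V in oxidation state +3, the complex ion is [V...]^1−.
Charge balance with potassium (+1) requires 1 complex ion per 1 potassium.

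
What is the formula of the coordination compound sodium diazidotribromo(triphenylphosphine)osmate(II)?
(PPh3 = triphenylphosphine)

Na3[OsBr3(N3)2(PPh3)]

Ligands: 1 triphenylphosphine (PPh3, neutral), 3 bromo (Br, -1), 2 azido (N3, -1). Ligand charge sum = -5.
Charge balance with sodium (+1) requires 1 complex ion per 3 sodium.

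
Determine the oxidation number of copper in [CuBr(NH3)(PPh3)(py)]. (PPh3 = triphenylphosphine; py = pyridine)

No counter-ion: the bracketed complex is neutral.
Ligand charges: 1×PPh3 neutral; 1×NH3 neutral; 1×py neutral; 1×Br = -1; sum -1.
Cu + (-1) = 0 ⇒ Cu is +1.

+1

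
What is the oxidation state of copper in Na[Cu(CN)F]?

1 sodium outside the brackets (+1 each) → the complex ion is 1−.
Ligand charges: 1×CN = -1; 1×F = -1; sum -2.
Cu + (-2) = 1− ⇒ Cu is +1.

+1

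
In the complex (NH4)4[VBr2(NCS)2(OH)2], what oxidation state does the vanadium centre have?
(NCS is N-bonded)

4 ammonium outside the brackets (+1 each) → the complex ion is 4−.
Ligand charges: 2×Br = -2; 2×OH = -2; 2×NCS = -2; sum -6.
V + (-6) = 4− ⇒ V is +2.

+2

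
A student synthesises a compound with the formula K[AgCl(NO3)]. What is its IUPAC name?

The 1 potassium counter-ion carries a total charge of +1, so each complex ion is 1−.
Ligand charges: 1×nitrato (-1 each), 1×chloro (-1 each); total -2. So Ag + (-2) = 1−, giving Ag = +1.
Ligands are named alphabetically: chloro before nitrato.
The complex ion is anionic, so silver takes the -ate form argentate(I).

potassium chloronitratoargentate(I)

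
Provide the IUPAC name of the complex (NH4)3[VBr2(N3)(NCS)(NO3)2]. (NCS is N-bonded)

ammonium azidodibromoisothiocyanatodinitratovanadate(III)

The 3 ammonium counter-ions carry a total charge of +3, so each complex ion is 3−.
Ligand charges: 1×isothiocyanato (-1 each), 2×bromo (-1 each), 1×azido (-1 each), 2×nitrato (-1 each); total -6. So V + (-6) = 3−, giving V = +3.
The complex ion is anionic, so vanadium takes the -ate form vanadate(III).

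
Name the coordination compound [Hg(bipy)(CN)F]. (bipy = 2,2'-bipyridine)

There is no counter-ion, so the complex is neutral overall.
Ligand charges: 1×cyano (-1 each), 1×fluoro (-1 each), 1×2,2'-bipyridine (neutral); total -2. So Hg + (-2) = 0, giving Hg = +2.
Ligands are named alphabetically: bipyridine before cyano before fluoro.

(2,2'-bipyridine)cyanofluoromercury(II)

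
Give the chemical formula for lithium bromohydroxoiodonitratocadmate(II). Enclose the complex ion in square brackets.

Ligands: 1 nitrato (NO3, -1), 1 hydroxo (OH, -1), 1 bromo (Br, -1), 1 iodo (I, -1). Ligand charge sum = -4.
Charge balance with lithium (+1) requires 1 complex ion per 2 lithium.

Li2[CdBrI(NO3)(OH)]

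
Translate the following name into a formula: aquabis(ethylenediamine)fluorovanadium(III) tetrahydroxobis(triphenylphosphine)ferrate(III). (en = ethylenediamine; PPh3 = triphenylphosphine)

[V(en)2F(H2O)][Fe(OH)4(PPh3)2]2

Cation [V…]: ligand charges -1, V(III) ⇒ ion charge 2+.
Anion [Fe…]: ligand charges -4, Fe(III) ⇒ ion charge 1−.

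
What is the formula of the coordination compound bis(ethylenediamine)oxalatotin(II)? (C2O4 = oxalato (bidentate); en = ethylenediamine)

[Sn(C2O4)(en)2]

Ligands: 1 oxalato (C2O4, -2), 2 ethylenediamine (en, neutral). Ligand charge sum = -2.
With Sn in oxidation state +2, the complex ion is [Sn...].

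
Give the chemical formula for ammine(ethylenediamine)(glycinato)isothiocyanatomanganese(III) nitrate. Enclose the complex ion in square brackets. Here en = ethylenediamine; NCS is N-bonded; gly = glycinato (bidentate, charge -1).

[Mn(en)(gly)(NCS)(NH3)]NO3

Ligands: 1 ethylenediamine (en, neutral), 1 isothiocyanato (NCS, -1), 1 ammine (NH3, neutral), 1 glycinato (gly, -1). Ligand charge sum = -2.
With Mn in oxidation state +3, the complex ion is [Mn...]^1+.
Charge balance with nitrate (-1) requires 1 complex ion per 1 nitrate.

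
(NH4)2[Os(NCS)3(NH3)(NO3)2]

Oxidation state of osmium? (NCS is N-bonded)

2 ammonium outside the brackets (+1 each) → the complex ion is 2−.
Ligand charges: 3×NCS = -3; 1×NH3 neutral; 2×NO3 = -2; sum -5.
Os + (-5) = 2− ⇒ Os is +3.

+3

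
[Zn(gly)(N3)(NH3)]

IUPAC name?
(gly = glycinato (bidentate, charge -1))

ammineazido(glycinato)zinc(II)

There is no counter-ion, so the complex is neutral overall.
Ligand charges: 1×glycinato (-1 each), 1×azido (-1 each), 1×ammine (neutral); total -2. So Zn + (-2) = 0, giving Zn = +2.
Ligands are named alphabetically: ammine before azido before glycinato.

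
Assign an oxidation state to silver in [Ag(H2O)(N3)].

+1

No counter-ion: the bracketed complex is neutral.
Ligand charges: 1×N3 = -1; 1×H2O neutral; sum -1.
Ag + (-1) = 0 ⇒ Ag is +1.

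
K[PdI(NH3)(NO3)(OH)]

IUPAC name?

The 1 potassium counter-ion carries a total charge of +1, so each complex ion is 1−.
Ligand charges: 1×hydroxo (-1 each), 1×ammine (neutral), 1×iodo (-1 each), 1×nitrato (-1 each); total -3. So Pd + (-3) = 1−, giving Pd = +2.
The complex ion is anionic, so palladium takes the -ate form palladate(II).

potassium amminehydroxoiodonitratopalladate(II)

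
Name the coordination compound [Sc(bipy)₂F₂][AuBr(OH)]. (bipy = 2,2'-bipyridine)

bis(2,2'-bipyridine)difluoroscandium(III) bromohydroxoaurate(I)

Scandium is always +3 in its complexes; the cation's ligand charges sum to -2, so the complex cation is 1+.
A 1:1 salt means the anion carries the equal and opposite charge, 1−.
Anion: ligand charges sum to -2; for the ion to be 1−, Au = +1.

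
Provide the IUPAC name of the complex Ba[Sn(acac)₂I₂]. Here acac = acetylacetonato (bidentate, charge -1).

barium bis(acetylacetonato)diiodostannate(II)

The 1 barium counter-ion carries a total charge of +2, so each complex ion is 2−.
Ligand charges: 2×iodo (-1 each), 2×acetylacetonato (-1 each); total -4. So Sn + (-4) = 2−, giving Sn = +2.
Ligands are named alphabetically: acetylacetonato before iodo.
The complex ion is anionic, so tin takes the -ate form stannate(II).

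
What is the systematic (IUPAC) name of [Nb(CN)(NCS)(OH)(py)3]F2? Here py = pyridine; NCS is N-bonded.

cyanohydroxoisothiocyanatotris(pyridine)niobium(V) fluoride

The 2 fluoride counter-ions carry a total charge of -2, so each complex ion is 2+.
Ligand charges: 1×cyano (-1 each), 3×pyridine (neutral), 1×isothiocyanato (-1 each), 1×hydroxo (-1 each); total -3. So Nb + (-3) = 2+, giving Nb = +5.
Ligands are named alphabetically: cyano before hydroxo before isothiocyanato before pyridine.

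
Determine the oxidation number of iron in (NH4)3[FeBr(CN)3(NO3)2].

3 ammonium outside the brackets (+1 each) → the complex ion is 3−.
Ligand charges: 3×CN = -3; 1×Br = -1; 2×NO3 = -2; sum -6.
Fe + (-6) = 3− ⇒ Fe is +3.

+3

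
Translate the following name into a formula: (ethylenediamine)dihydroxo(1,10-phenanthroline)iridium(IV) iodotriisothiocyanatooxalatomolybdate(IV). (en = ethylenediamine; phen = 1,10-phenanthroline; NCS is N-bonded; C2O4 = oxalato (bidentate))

Cation [Ir…]: ligand charges -2, Ir(IV) ⇒ ion charge 2+.
Anion [Mo…]: ligand charges -6, Mo(IV) ⇒ ion charge 2−.

[Ir(en)(OH)2(phen)][Mo(C2O4)I(NCS)3]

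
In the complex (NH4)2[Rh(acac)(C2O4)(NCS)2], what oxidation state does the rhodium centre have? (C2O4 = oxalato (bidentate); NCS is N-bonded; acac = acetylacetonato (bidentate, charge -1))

2 ammonium outside the brackets (+1 each) → the complex ion is 2−.
Ligand charges: 1×C2O4 = -2; 2×NCS = -2; 1×acac = -1; sum -5.
Rh + (-5) = 2− ⇒ Rh is +3.

+3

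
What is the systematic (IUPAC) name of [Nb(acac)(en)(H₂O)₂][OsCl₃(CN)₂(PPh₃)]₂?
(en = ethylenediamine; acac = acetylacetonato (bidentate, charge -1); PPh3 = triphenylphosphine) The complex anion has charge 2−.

The complex anion is given as 2−; its ligand charges sum to -5, so Os = +3.
With 2 anions per cation, the cation must be 2×2 = 4+.
Cation: ligand charges sum to -1; for the ion to be 4+, Nb = +5.

(acetylacetonato)diaqua(ethylenediamine)niobium(V) trichlorodicyano(triphenylphosphine)osmate(III)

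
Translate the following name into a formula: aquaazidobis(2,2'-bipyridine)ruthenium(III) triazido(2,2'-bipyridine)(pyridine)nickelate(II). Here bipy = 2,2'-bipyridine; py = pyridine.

[Ru(bipy)2(H2O)(N3)][Ni(bipy)(N3)3(py)]2

Cation [Ru…]: ligand charges -1, Ru(III) ⇒ ion charge 2+.
Anion [Ni…]: ligand charges -3, Ni(II) ⇒ ion charge 1−.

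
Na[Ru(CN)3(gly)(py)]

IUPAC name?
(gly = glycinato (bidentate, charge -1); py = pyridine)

The 1 sodium counter-ion carries a total charge of +1, so each complex ion is 1−.
Ligand charges: 3×cyano (-1 each), 1×glycinato (-1 each), 1×pyridine (neutral); total -4. So Ru + (-4) = 1−, giving Ru = +3.
Ligands are named alphabetically: cyano before glycinato before pyridine.
The complex ion is anionic, so ruthenium takes the -ate form ruthenate(III).

sodium tricyano(glycinato)(pyridine)ruthenate(III)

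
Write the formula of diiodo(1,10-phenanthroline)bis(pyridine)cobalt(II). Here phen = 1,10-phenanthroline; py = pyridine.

[CoI2(phen)(py)2]

Ligands: 1 1,10-phenanthroline (phen, neutral), 2 iodo (I, -1), 2 pyridine (py, neutral). Ligand charge sum = -2.
With Co in oxidation state +2, the complex ion is [Co...].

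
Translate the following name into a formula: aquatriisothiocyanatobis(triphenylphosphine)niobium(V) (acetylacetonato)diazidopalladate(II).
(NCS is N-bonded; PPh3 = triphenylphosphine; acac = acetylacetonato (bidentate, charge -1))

Cation [Nb…]: ligand charges -3, Nb(V) ⇒ ion charge 2+.
Anion [Pd…]: ligand charges -3, Pd(II) ⇒ ion charge 1−.
One 2+ cation requires 2 of the 1− anion.

[Nb(H2O)(NCS)3(PPh3)2][Pd(acac)(N3)2]2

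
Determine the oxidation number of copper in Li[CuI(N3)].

1 lithium outside the brackets (+1 each) → the complex ion is 1−.
Ligand charges: 1×I = -1; 1×N3 = -1; sum -2.
Cu + (-2) = 1− ⇒ Cu is +1.

+1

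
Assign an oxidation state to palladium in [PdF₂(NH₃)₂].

+2

No counter-ion: the bracketed complex is neutral.
Ligand charges: 2×NH3 neutral; 2×F = -2; sum -2.
Pd + (-2) = 0 ⇒ Pd is +2.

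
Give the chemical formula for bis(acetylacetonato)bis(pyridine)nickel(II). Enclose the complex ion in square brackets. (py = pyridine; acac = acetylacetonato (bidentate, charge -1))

[Ni(acac)2(py)2]

Ligands: 2 pyridine (py, neutral), 2 acetylacetonato (acac, -1). Ligand charge sum = -2.
With Ni in oxidation state +2, the complex ion is [Ni...].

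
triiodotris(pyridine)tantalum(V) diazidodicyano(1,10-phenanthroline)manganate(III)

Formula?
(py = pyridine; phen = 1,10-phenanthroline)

[TaI3(py)3][Mn(CN)2(N3)2(phen)]2

Cation [Ta…]: ligand charges -3, Ta(V) ⇒ ion charge 2+.
Anion [Mn…]: ligand charges -4, Mn(III) ⇒ ion charge 1−.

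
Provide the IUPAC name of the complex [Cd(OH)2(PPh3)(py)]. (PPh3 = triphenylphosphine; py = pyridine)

There is no counter-ion, so the complex is neutral overall.
Ligand charges: 1×triphenylphosphine (neutral), 2×hydroxo (-1 each), 1×pyridine (neutral); total -2. So Cd + (-2) = 0, giving Cd = +2.
Ligands are named alphabetically: hydroxo before pyridine before triphenylphosphine.

dihydroxo(pyridine)(triphenylphosphine)cadmium(II)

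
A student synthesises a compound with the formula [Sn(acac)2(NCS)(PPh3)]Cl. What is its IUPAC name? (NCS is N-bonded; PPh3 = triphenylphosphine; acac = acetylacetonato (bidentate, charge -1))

The 1 chloride counter-ion carries a total charge of -1, so each complex ion is 1+.
Ligand charges: 1×isothiocyanato (-1 each), 1×triphenylphosphine (neutral), 2×acetylacetonato (-1 each); total -3. So Sn + (-3) = 1+, giving Sn = +4.
Ligands are named alphabetically: acetylacetonato before isothiocyanato before triphenylphosphine.

bis(acetylacetonato)isothiocyanato(triphenylphosphine)tin(IV) chloride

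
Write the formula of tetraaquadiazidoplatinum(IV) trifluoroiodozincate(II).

[Pt(H2O)4(N3)2][ZnF3I]

Cation [Pt…]: ligand charges -2, Pt(IV) ⇒ ion charge 2+.
Anion [Zn…]: ligand charges -4, Zn(II) ⇒ ion charge 2−.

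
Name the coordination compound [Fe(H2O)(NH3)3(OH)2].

There is no counter-ion, so the complex is neutral overall.
Ligand charges: 2×hydroxo (-1 each), 3×ammine (neutral), 1×aqua (neutral); total -2. So Fe + (-2) = 0, giving Fe = +2.
Ligands are named alphabetically: ammine before aqua before hydroxo.

triammineaquadihydroxoiron(II)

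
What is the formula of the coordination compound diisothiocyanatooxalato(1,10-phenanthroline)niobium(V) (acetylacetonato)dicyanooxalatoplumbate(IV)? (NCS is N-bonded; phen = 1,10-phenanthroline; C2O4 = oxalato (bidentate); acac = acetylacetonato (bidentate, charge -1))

Cation [Nb…]: ligand charges -4, Nb(V) ⇒ ion charge 1+.
Anion [Pb…]: ligand charges -5, Pb(IV) ⇒ ion charge 1−.

[Nb(C2O4)(NCS)2(phen)][Pb(acac)(C2O4)(CN)2]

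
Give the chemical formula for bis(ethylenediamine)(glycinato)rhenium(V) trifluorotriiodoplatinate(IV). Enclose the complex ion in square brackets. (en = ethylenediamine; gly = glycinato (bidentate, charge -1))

Cation [Re…]: ligand charges -1, Re(V) ⇒ ion charge 4+.
Anion [Pt…]: ligand charges -6, Pt(IV) ⇒ ion charge 2−.

[Re(en)2(gly)][PtF3I3]2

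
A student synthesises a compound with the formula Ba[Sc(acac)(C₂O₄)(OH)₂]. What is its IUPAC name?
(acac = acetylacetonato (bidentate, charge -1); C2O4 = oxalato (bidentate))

The 1 barium counter-ion carries a total charge of +2, so each complex ion is 2−.
Ligand charges: 2×hydroxo (-1 each), 1×acetylacetonato (-1 each), 1×oxalato (-2 each); total -5. So Sc + (-5) = 2−, giving Sc = +3.
The complex ion is anionic, so scandium takes the -ate form scandate(III).

barium (acetylacetonato)dihydroxooxalatoscandate(III)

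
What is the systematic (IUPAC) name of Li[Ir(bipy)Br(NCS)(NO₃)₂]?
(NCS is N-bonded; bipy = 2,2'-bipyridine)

lithium (2,2'-bipyridine)bromoisothiocyanatodinitratoiridate(III)

The 1 lithium counter-ion carries a total charge of +1, so each complex ion is 1−.
Ligand charges: 1×bromo (-1 each), 2×nitrato (-1 each), 1×isothiocyanato (-1 each), 1×2,2'-bipyridine (neutral); total -4. So Ir + (-4) = 1−, giving Ir = +3.
Ligands are named alphabetically: bipyridine before bromo before isothiocyanato before nitrato.
The complex ion is anionic, so iridium takes the -ate form iridate(III).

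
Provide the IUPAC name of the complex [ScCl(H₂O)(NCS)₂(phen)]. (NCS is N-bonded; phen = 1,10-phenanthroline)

aquachlorodiisothiocyanato(1,10-phenanthroline)scandium(III)

There is no counter-ion, so the complex is neutral overall.
Ligand charges: 2×isothiocyanato (-1 each), 1×chloro (-1 each), 1×aqua (neutral), 1×1,10-phenanthroline (neutral); total -3. So Sc + (-3) = 0, giving Sc = +3.
Ligands are named alphabetically: aqua before chloro before isothiocyanato before phenanthroline.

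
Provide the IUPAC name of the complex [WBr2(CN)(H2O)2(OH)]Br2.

The 2 bromide counter-ions carry a total charge of -2, so each complex ion is 2+.
Ligand charges: 2×bromo (-1 each), 2×aqua (neutral), 1×hydroxo (-1 each), 1×cyano (-1 each); total -4. So W + (-4) = 2+, giving W = +6.
Ligands are named alphabetically: aqua before bromo before cyano before hydroxo.

diaquadibromocyanohydroxotungsten(VI) bromide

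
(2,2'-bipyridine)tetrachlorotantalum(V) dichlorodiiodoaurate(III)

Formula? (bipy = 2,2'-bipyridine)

[Ta(bipy)Cl4][AuCl2I2]

Cation [Ta…]: ligand charges -4, Ta(V) ⇒ ion charge 1+.
Anion [Au…]: ligand charges -4, Au(III) ⇒ ion charge 1−.
One 1+ cation balances one 1− anion.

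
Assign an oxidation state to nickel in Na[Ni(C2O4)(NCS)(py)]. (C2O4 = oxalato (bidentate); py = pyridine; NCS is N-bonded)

+2

1 sodium outside the brackets (+1 each) → the complex ion is 1−.
Ligand charges: 1×C2O4 = -2; 1×py neutral; 1×NCS = -1; sum -3.
Ni + (-3) = 1− ⇒ Ni is +2.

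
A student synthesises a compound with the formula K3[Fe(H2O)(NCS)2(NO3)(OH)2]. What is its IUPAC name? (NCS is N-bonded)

The 3 potassium counter-ions carry a total charge of +3, so each complex ion is 3−.
Ligand charges: 1×nitrato (-1 each), 1×aqua (neutral), 2×hydroxo (-1 each), 2×isothiocyanato (-1 each); total -5. So Fe + (-5) = 3−, giving Fe = +2.
The complex ion is anionic, so iron takes the -ate form ferrate(II).

potassium aquadihydroxodiisothiocyanatonitratoferrate(II)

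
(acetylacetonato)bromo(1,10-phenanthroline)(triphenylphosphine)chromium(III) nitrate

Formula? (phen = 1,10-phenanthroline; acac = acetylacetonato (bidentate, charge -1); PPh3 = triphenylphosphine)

[Cr(acac)Br(phen)(PPh3)]NO3

Ligands: 1 1,10-phenanthroline (phen, neutral), 1 acetylacetonato (acac, -1), 1 triphenylphosphine (PPh3, neutral), 1 bromo (Br, -1). Ligand charge sum = -2.
Charge balance with nitrate (-1) requires 1 complex ion per 1 nitrate.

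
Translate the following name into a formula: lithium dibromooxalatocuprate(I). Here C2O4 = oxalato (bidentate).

Ligands: 2 bromo (Br, -1), 1 oxalato (C2O4, -2). Ligand charge sum = -4.
With Cu in oxidation state +1, the complex ion is [Cu...]^3−.
Charge balance with lithium (+1) requires 1 complex ion per 3 lithium.

Li3[CuBr2(C2O4)]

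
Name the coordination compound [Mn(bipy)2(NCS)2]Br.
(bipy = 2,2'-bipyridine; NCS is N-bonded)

bis(2,2'-bipyridine)diisothiocyanatomanganese(III) bromide

The 1 bromide counter-ion carries a total charge of -1, so each complex ion is 1+.
Ligand charges: 2×2,2'-bipyridine (neutral), 2×isothiocyanato (-1 each); total -2. So Mn + (-2) = 1+, giving Mn = +3.
Ligands are named alphabetically: bipyridine before isothiocyanato.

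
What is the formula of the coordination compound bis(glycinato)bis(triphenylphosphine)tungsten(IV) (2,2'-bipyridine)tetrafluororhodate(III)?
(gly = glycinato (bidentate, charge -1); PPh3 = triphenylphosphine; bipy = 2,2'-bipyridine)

Cation [W…]: ligand charges -2, W(IV) ⇒ ion charge 2+.
Anion [Rh…]: ligand charges -4, Rh(III) ⇒ ion charge 1−.

[W(gly)2(PPh3)2][Rh(bipy)F4]2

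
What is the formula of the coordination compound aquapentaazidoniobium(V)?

[Nb(H2O)(N3)5]

Ligands: 5 azido (N3, -1), 1 aqua (H2O, neutral). Ligand charge sum = -5.
With Nb in oxidation state +5, the complex ion is [Nb...].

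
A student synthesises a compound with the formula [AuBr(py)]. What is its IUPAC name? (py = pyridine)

bromo(pyridine)gold(I)

There is no counter-ion, so the complex is neutral overall.
Ligand charges: 1×bromo (-1 each), 1×pyridine (neutral); total -1. So Au + (-1) = 0, giving Au = +1.
Ligands are named alphabetically: bromo before pyridine.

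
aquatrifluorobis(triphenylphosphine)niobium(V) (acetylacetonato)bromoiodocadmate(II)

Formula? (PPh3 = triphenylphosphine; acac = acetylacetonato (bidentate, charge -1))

Cation [Nb…]: ligand charges -3, Nb(V) ⇒ ion charge 2+.
Anion [Cd…]: ligand charges -3, Cd(II) ⇒ ion charge 1−.

[NbF3(H2O)(PPh3)2][Cd(acac)BrI]2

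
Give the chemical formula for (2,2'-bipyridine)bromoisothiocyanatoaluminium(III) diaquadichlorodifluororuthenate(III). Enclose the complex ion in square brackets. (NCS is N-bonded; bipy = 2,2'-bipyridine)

[Al(bipy)Br(NCS)][RuCl2F2(H2O)2]

Cation [Al…]: ligand charges -2, Al(III) ⇒ ion charge 1+.
Anion [Ru…]: ligand charges -4, Ru(III) ⇒ ion charge 1−.
One 1+ cation balances one 1− anion.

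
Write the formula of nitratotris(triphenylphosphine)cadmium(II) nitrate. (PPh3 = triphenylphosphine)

Ligands: 3 triphenylphosphine (PPh3, neutral), 1 nitrato (NO3, -1). Ligand charge sum = -1.
With Cd in oxidation state +2, the complex ion is [Cd...]^1+.
Charge balance with nitrate (-1) requires 1 complex ion per 1 nitrate.

[Cd(NO3)(PPh3)3]NO3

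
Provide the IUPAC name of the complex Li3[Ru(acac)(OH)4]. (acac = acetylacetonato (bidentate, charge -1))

lithium (acetylacetonato)tetrahydroxoruthenate(II)

The 3 lithium counter-ions carry a total charge of +3, so each complex ion is 3−.
Ligand charges: 4×hydroxo (-1 each), 1×acetylacetonato (-1 each); total -5. So Ru + (-5) = 3−, giving Ru = +2.
Ligands are named alphabetically: acetylacetonato before hydroxo.
The complex ion is anionic, so ruthenium takes the -ate form ruthenate(II).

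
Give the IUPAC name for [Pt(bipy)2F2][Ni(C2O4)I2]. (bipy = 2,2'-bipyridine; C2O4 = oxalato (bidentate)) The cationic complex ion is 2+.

bis(2,2'-bipyridine)difluoroplatinum(IV) diiodooxalatonickelate(II)

The complex cation is given as 2+; its ligand charges sum to -2, so Pt = +4.
A 1:1 salt means the anion carries the equal and opposite charge, 2−.
Anion: ligand charges sum to -4; for the ion to be 2−, Ni = +2.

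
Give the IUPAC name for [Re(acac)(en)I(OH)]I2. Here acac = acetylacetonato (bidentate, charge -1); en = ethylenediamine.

The 2 iodide counter-ions carry a total charge of -2, so each complex ion is 2+.
Ligand charges: 1×hydroxo (-1 each), 1×iodo (-1 each), 1×acetylacetonato (-1 each), 1×ethylenediamine (neutral); total -3. So Re + (-3) = 2+, giving Re = +5.
Ligands are named alphabetically: acetylacetonato before ethylenediamine before hydroxo before iodo.

(acetylacetonato)(ethylenediamine)hydroxoiodorhenium(V) iodide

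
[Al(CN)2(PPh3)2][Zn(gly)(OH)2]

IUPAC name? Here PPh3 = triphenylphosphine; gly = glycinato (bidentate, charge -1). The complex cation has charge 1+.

dicyanobis(triphenylphosphine)aluminium(III) (glycinato)dihydroxozincate(II)

The complex cation is given as 1+; its ligand charges sum to -2, so Al = +3.
A 1:1 salt means the anion carries the equal and opposite charge, 1−.
Anion: ligand charges sum to -3; for the ion to be 1−, Zn = +2.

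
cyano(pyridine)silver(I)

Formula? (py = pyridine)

Ligands: 1 pyridine (py, neutral), 1 cyano (CN, -1). Ligand charge sum = -1.
With Ag in oxidation state +1, the complex ion is [Ag...].

[Ag(CN)(py)]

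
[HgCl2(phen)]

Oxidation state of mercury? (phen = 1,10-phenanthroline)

+2

No counter-ion: the bracketed complex is neutral.
Ligand charges: 2×Cl = -2; 1×phen neutral; sum -2.
Hg + (-2) = 0 ⇒ Hg is +2.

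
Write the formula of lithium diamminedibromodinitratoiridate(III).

Li[IrBr2(NH3)2(NO3)2]

Ligands: 2 bromo (Br, -1), 2 nitrato (NO3, -1), 2 ammine (NH3, neutral). Ligand charge sum = -4.
Charge balance with lithium (+1) requires 1 complex ion per 1 lithium.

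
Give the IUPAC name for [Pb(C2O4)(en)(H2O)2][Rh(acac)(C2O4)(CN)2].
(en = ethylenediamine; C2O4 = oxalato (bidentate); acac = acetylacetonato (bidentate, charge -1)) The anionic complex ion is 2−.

Both ions are complex: the cation is named first with the plain metal name, the anion second with the -ate form; each ion's ligands are alphabetised independently.
The complex anion is given as 2−; its ligand charges sum to -5, so Rh = +3.
A 1:1 salt means the cation carries the equal and opposite charge, 2+.
Cation: ligand charges sum to -2; for the ion to be 2+, Pb = +4.

diaqua(ethylenediamine)oxalatolead(IV) (acetylacetonato)dicyanooxalatorhodate(III)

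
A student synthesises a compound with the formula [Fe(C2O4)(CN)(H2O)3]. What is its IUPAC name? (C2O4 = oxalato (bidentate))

triaquacyanooxalatoiron(III)

There is no counter-ion, so the complex is neutral overall.
Ligand charges: 1×oxalato (-2 each), 1×cyano (-1 each), 3×aqua (neutral); total -3. So Fe + (-3) = 0, giving Fe = +3.
Ligands are named alphabetically: aqua before cyano before oxalato.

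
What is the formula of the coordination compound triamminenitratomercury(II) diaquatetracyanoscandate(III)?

[Hg(NH3)3(NO3)][Sc(CN)4(H2O)2]

Cation [Hg…]: ligand charges -1, Hg(II) ⇒ ion charge 1+.
Anion [Sc…]: ligand charges -4, Sc(III) ⇒ ion charge 1−.
One 1+ cation balances one 1− anion.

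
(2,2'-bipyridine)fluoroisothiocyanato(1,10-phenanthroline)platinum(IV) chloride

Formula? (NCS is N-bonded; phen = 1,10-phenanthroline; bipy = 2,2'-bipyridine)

[Pt(bipy)F(NCS)(phen)]Cl2

Ligands: 1 isothiocyanato (NCS, -1), 1 1,10-phenanthroline (phen, neutral), 1 fluoro (F, -1), 1 2,2'-bipyridine (bipy, neutral). Ligand charge sum = -2.
With Pt in oxidation state +4, the complex ion is [Pt...]^2+.
Charge balance with chloride (-1) requires 1 complex ion per 2 chloride.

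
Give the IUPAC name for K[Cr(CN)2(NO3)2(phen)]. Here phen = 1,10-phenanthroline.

potassium dicyanodinitrato(1,10-phenanthroline)chromate(III)

The 1 potassium counter-ion carries a total charge of +1, so each complex ion is 1−.
Ligand charges: 1×1,10-phenanthroline (neutral), 2×nitrato (-1 each), 2×cyano (-1 each); total -4. So Cr + (-4) = 1−, giving Cr = +3.
Ligands are named alphabetically: cyano before nitrato before phenanthroline.
The complex ion is anionic, so chromium takes the -ate form chromate(III).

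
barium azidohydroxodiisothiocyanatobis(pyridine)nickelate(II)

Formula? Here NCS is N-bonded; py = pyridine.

Ba[Ni(N3)(NCS)2(OH)(py)2]

Ligands: 1 hydroxo (OH, -1), 2 isothiocyanato (NCS, -1), 1 azido (N3, -1), 2 pyridine (py, neutral). Ligand charge sum = -4.
With Ni in oxidation state +2, the complex ion is [Ni...]^2−.
Charge balance with barium (+2) requires 1 complex ion per 1 barium.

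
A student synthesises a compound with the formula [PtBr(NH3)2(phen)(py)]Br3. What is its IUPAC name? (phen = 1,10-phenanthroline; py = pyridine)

The 3 bromide counter-ions carry a total charge of -3, so each complex ion is 3+.
Ligand charges: 2×ammine (neutral), 1×1,10-phenanthroline (neutral), 1×bromo (-1 each), 1×pyridine (neutral); total -1. So Pt + (-1) = 3+, giving Pt = +4.
Ligands are named alphabetically: ammine before bromo before phenanthroline before pyridine.

diamminebromo(1,10-phenanthroline)(pyridine)platinum(IV) bromide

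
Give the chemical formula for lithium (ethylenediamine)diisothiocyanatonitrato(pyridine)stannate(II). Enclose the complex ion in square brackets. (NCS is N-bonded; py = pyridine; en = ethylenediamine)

Li[Sn(en)(NCS)2(NO3)(py)]

Ligands: 2 isothiocyanato (NCS, -1), 1 nitrato (NO3, -1), 1 pyridine (py, neutral), 1 ethylenediamine (en, neutral). Ligand charge sum = -3.
With Sn in oxidation state +2, the complex ion is [Sn...]^1−.
Charge balance with lithium (+1) requires 1 complex ion per 1 lithium.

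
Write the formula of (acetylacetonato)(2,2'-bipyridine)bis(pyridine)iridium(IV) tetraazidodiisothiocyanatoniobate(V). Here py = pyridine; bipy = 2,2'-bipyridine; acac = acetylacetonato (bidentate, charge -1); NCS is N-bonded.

Cation [Ir…]: ligand charges -1, Ir(IV) ⇒ ion charge 3+.
Anion [Nb…]: ligand charges -6, Nb(V) ⇒ ion charge 1−.

[Ir(acac)(bipy)(py)2][Nb(N3)4(NCS)2]3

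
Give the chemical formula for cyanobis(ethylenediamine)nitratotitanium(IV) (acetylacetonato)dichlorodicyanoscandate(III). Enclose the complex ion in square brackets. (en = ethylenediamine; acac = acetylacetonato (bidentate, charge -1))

[Ti(CN)(en)2(NO3)][Sc(acac)Cl2(CN)2]

Cation [Ti…]: ligand charges -2, Ti(IV) ⇒ ion charge 2+.
Anion [Sc…]: ligand charges -5, Sc(III) ⇒ ion charge 2−.
One 2+ cation balances one 2− anion.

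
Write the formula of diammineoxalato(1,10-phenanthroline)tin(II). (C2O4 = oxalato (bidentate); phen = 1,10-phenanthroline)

[Sn(C2O4)(NH3)2(phen)]

Ligands: 1 oxalato (C2O4, -2), 1 1,10-phenanthroline (phen, neutral), 2 ammine (NH3, neutral). Ligand charge sum = -2.
With Sn in oxidation state +2, the complex ion is [Sn...].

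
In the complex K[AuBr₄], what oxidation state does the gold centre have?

1 potassium outside the brackets (+1 each) → the complex ion is 1−.
Ligand charges: 4×Br = -4; sum -4.
Au + (-4) = 1− ⇒ Au is +3.

+3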